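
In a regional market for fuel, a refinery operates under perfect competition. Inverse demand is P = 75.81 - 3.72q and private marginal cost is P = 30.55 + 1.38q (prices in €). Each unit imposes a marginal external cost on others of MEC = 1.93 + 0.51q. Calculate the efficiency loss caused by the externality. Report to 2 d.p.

Market equilibrium (private): 30.55 + 1.38q = 75.81 - 3.72q → q_m = 8.8745.
Social marginal cost = private MC + MEC = 32.48 + 1.89q.
Set SMC = demand: 32.48 + 1.89q = 75.81 - 3.72q → q* = 7.7237.
Between q* and q_m the wedge SMC − demand runs linearly from 0 to MEC(q_m), so the loss is a triangle.
DWL = ½ × 1.1508 × 6.4560 = 3.7148.

DWL = €3.71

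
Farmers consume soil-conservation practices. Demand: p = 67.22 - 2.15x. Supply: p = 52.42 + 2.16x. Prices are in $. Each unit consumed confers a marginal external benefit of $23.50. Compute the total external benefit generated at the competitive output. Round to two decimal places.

$80.70

Market equilibrium (private): 52.42 + 2.16x = 67.22 - 2.15x → x_m = 3.4339.
Total external benefit = MEB × x_m = 23.50 × 3.4339 = 80.6967.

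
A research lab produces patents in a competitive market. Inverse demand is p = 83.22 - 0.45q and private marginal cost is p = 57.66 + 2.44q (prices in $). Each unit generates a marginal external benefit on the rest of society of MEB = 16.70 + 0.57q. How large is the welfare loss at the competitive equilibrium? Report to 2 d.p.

DWL = $101.87

Market equilibrium (private): 57.66 + 2.44q = 83.22 - 0.45q → q_m = 8.8443.
Social marginal cost = private MC − MEB = 40.96 + 1.87q.
Set SMC = demand: 40.96 + 1.87q = 83.22 - 0.45q → q* = 18.2155.
The loss is the area between SMC and demand from q* to q_m; with linear curves that's a triangle of height MEB(q_m).
DWL = ½ × 9.3712 × 21.7412 = 101.8706.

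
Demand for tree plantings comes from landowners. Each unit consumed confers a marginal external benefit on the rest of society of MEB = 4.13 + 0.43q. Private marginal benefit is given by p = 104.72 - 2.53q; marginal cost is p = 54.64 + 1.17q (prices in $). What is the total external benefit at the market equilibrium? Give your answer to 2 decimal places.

$95.29

Market equilibrium (private): 54.64 + 1.17q = 104.72 - 2.53q → q_m = 13.5351.
Total external benefit = ∫₀^{q_m} (4.13 + 0.43q) dq = 4.13×13.5351 + ½×0.43×13.5351² = 95.2877.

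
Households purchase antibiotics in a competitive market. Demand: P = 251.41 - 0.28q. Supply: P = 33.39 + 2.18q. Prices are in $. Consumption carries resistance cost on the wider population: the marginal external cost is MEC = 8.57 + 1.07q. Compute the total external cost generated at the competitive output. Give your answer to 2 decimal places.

$4961.72

Market equilibrium (private): 33.39 + 2.18q = 251.41 - 0.28q → q_m = 88.6260.
Total external cost = ∫₀^{q_m} (8.57 + 1.07q) dq = 8.57×88.6260 + ½×1.07×88.6260² = 4961.7186.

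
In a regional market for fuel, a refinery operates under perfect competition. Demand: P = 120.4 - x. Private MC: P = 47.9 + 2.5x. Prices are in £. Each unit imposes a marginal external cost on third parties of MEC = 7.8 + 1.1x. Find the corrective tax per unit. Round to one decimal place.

Social marginal cost = private MC + MEC = 55.7 + 3.6x.
Set SMC = demand: 55.7 + 3.6x = 120.4 - x → x* = 14.0652.
The Pigouvian tax equals MEC at x*: 7.8 + 1.1×14.0652 = 23.2717.

tax = £23.3 per unit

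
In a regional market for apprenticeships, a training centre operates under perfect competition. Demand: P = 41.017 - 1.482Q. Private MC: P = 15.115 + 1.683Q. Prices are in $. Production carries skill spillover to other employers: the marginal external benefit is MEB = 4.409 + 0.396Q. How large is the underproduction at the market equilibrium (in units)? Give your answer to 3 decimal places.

Market equilibrium (private): 15.115 + 1.683Q = 41.017 - 1.482Q → Q_m = 8.1839.
Social marginal cost = private MC − MEB = 10.706 + 1.287Q.
Set SMC = demand: 10.706 + 1.287Q = 41.017 - 1.482Q → Q* = 10.9466.
Gap = |8.1839 − 10.9466| = 2.7627.

2.763 units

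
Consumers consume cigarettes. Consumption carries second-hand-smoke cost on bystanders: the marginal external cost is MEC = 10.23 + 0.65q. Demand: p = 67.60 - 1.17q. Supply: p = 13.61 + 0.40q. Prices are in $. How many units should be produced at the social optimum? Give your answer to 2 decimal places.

Social marginal benefit = demand − MEC = 57.37 - 1.82q.
Set SMB = MC: 57.37 - 1.82q = 13.61 + 0.40q → q* = 19.7117.

q* = 19.71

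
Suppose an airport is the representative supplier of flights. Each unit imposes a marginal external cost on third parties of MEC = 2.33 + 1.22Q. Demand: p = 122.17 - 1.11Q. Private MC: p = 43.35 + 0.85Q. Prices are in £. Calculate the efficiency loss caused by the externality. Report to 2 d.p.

DWL = £415.26

Market equilibrium (private): 43.35 + 0.85Q = 122.17 - 1.11Q → Q_m = 40.2143.
Social marginal cost = private MC + MEC = 45.68 + 2.07Q.
Set SMC = demand: 45.68 + 2.07Q = 122.17 - 1.11Q → Q* = 24.0535.
Height of the DWL triangle at Q_m is SMC(Q_m) − demand(Q_m) = MEC(Q_m) = 51.3914.
DWL = ½ × 16.1608 × 51.3914 = 415.2631.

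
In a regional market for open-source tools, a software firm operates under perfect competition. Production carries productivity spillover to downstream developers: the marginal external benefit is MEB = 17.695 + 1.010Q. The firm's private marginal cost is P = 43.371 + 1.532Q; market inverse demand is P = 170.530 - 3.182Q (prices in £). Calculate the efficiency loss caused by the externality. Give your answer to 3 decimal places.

Market equilibrium (private): 43.371 + 1.532Q = 170.530 - 3.182Q → Q_m = 26.9748.
Social marginal cost = private MC − MEB = 25.676 + 0.522Q.
Set SMC = demand: 25.676 + 0.522Q = 170.530 - 3.182Q → Q* = 39.1075.
Between Q* and Q_m the wedge demand − SMC runs linearly from 0 to MEB(Q_m), so the loss is a triangle.
DWL = ½ × 12.1327 × 44.9395 = 272.6187.

DWL = £272.619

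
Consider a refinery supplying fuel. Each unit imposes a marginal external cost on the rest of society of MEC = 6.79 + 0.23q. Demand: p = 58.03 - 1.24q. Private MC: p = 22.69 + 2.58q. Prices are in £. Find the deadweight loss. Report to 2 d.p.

DWL = £9.82

Market equilibrium (private): 22.69 + 2.58q = 58.03 - 1.24q → q_m = 9.2513.
Social marginal cost = private MC + MEC = 29.48 + 2.81q.
Set SMC = demand: 29.48 + 2.81q = 58.03 - 1.24q → q* = 7.0494.
Between q* and q_m the wedge SMC − demand runs linearly from 0 to MEC(q_m), so the loss is a triangle.
DWL = ½ × 2.2019 × 8.9178 = 9.8181.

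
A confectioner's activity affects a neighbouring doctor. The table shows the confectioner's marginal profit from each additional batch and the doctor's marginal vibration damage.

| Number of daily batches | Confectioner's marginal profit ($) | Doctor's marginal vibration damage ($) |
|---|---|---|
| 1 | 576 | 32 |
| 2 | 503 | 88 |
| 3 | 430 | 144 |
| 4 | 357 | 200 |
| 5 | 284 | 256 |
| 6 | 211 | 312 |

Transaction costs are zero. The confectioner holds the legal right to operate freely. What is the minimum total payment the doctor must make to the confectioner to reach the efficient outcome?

$211

Left alone the confectioner would choose level 6 (marginal profit stays positive).
Efficient level: k* = 5 (marginal profit ≥ marginal vibration damage through 5).
The doctor must at least cover the confectioner's forgone profit from cutting 6→5: 211 = 211.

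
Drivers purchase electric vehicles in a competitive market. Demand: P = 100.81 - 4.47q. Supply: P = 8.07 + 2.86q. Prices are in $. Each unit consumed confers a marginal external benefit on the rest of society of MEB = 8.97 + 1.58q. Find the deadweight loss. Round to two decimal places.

Market equilibrium (private): 8.07 + 2.86q = 100.81 - 4.47q → q_m = 12.6521.
Social marginal benefit = demand + MEB = 109.78 - 2.89q.
Set SMB = MC: 109.78 - 2.89q = 8.07 + 2.86q → q* = 17.6887.
The welfare-loss triangle has base |q_m − q*| and height MEB(q_m) (the vertical gap between SMB and MC is zero at q* and MEB at q_m).
DWL = ½ × 5.0366 × 28.9603 = 72.9307.

DWL = $72.93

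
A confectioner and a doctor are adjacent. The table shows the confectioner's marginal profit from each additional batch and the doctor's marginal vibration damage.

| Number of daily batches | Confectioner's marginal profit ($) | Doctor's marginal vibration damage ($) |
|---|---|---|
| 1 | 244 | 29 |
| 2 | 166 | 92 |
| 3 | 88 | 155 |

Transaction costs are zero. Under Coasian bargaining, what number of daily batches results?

2

Bargaining reaches the level where marginal profit last exceeds marginal vibration damage.
That holds through level 2 (166 ≥ 92) but not at 3 (88 < 155).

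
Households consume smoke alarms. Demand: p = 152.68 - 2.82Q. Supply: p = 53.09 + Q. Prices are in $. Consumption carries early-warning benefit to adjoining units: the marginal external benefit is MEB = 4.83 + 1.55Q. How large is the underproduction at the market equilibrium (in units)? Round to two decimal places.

19.93 units

Market equilibrium (private): 53.09 + Q = 152.68 - 2.82Q → Q_m = 26.0707.
Social marginal benefit = demand + MEB = 157.51 - 1.27Q.
Set SMB = MC: 157.51 - 1.27Q = 53.09 + Q → Q* = 46.0000.
Gap = |26.0707 − 46.0000| = 19.9293.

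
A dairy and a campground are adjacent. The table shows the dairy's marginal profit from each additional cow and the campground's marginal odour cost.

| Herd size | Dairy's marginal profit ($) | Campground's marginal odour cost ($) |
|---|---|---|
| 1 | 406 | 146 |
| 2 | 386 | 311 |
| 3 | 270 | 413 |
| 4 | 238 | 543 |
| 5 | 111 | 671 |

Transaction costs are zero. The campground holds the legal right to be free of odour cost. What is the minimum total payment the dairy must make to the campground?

$457

Efficient level: marginal profit ≥ marginal odour cost through level 2, so k* = 2.
With the campground holding the right, the dairy must at least compensate total damage at k*: 146 + 311 = 457.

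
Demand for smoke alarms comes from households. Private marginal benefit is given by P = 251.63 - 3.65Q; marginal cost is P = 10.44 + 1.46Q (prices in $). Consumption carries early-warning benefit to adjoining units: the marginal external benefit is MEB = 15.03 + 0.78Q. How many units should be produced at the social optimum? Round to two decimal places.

Q* = 59.17

Social marginal benefit = demand + MEB = 266.66 - 2.87Q.
Set SMB = MC: 266.66 - 2.87Q = 10.44 + 1.46Q → Q* = 59.1732.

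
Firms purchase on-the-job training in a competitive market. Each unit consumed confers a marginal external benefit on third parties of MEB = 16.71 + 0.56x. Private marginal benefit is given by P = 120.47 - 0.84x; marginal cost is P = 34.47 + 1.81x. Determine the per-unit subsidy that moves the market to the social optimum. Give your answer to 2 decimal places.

Social marginal benefit = demand + MEB = 137.18 - 0.28x.
Set SMB = MC: 137.18 - 0.28x = 34.47 + 1.81x → x* = 49.1435.
The Pigouvian subsidy equals MEB at x*: 16.71 + 0.56×49.1435 = 44.2304.

subsidy = 44.23 per unit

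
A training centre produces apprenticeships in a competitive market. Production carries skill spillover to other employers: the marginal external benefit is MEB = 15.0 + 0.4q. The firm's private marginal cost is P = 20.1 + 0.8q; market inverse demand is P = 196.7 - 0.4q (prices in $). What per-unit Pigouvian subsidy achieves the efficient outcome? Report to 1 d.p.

Social marginal cost = private MC − MEB = 5.1 + 0.4q.
Set SMC = demand: 5.1 + 0.4q = 196.7 - 0.4q → q* = 239.5000.
The Pigouvian subsidy equals MEB at q*: 15.0 + 0.4×239.5000 = 110.8000.

subsidy = $110.8 per unit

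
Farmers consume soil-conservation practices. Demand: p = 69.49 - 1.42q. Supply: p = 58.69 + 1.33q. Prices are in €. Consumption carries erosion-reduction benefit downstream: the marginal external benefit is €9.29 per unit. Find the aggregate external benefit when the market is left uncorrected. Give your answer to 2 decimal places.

€36.48

Market equilibrium (private): 58.69 + 1.33q = 69.49 - 1.42q → q_m = 3.9273.
Total external benefit = MEB × q_m = 9.29 × 3.9273 = 36.4846.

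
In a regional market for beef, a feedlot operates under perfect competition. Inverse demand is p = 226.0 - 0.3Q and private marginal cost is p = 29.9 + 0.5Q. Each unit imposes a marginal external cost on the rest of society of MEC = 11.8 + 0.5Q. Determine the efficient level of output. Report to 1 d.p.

Q* = 141.8

Social marginal cost = private MC + MEC = 41.7 + Q.
Set SMC = demand: 41.7 + Q = 226.0 - 0.3Q → Q* = 141.7692.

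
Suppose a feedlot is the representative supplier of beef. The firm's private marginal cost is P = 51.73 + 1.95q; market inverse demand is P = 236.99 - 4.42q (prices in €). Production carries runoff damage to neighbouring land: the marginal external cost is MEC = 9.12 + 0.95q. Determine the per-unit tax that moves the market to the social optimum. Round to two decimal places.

tax = €31.98 per unit

Social marginal cost = private MC + MEC = 60.85 + 2.90q.
Set SMC = demand: 60.85 + 2.90q = 236.99 - 4.42q → q* = 24.0628.
The Pigouvian tax equals MEC at q*: 9.12 + 0.95×24.0628 = 31.9797.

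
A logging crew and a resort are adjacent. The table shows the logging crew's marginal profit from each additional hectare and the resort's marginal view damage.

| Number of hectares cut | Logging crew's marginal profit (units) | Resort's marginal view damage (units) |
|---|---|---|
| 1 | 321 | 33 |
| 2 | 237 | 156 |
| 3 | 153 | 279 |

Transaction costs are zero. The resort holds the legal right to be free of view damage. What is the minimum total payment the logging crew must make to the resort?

189

Efficient level: marginal profit ≥ marginal view damage through level 2, so k* = 2.
With the resort holding the right, the logging crew must at least compensate total damage at k*: 33 + 156 = 189.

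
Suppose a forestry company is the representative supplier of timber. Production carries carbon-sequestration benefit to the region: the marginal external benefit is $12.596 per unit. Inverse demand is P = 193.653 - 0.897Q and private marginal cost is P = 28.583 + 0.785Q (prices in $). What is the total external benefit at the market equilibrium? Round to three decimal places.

$1236.160

Market equilibrium (private): 28.583 + 0.785Q = 193.653 - 0.897Q → Q_m = 98.1391.
Total external benefit = MEB × Q_m = 12.596 × 98.1391 = 1236.1601.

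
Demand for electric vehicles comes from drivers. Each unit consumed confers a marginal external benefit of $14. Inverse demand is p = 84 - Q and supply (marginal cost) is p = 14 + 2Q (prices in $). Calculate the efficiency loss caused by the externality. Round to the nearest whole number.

DWL = $33

Market equilibrium (private): 14 + 2Q = 84 - Q → Q_m = 23.3333.
Social marginal benefit = demand + MEB = 98 - Q.
Set SMB = MC: 98 - Q = 14 + 2Q → Q* = 28.0000.
The welfare-loss triangle has base |Q_m − Q*| and height MEB(Q_m) (the vertical gap between SMB and MC is zero at Q* and MEB at Q_m).
DWL = ½ × 4.6667 × 14.0000 = 32.6669.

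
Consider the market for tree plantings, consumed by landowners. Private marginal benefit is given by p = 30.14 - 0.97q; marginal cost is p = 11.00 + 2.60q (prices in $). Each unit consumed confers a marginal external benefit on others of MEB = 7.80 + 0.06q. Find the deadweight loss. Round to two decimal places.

Market equilibrium (private): 11.00 + 2.60q = 30.14 - 0.97q → q_m = 5.3613.
Social marginal benefit = demand + MEB = 37.94 - 0.91q.
Set SMB = MC: 37.94 - 0.91q = 11.00 + 2.60q → q* = 7.6752.
The welfare-loss triangle has base |q_m − q*| and height MEB(q_m) (the vertical gap between SMB and MC is zero at q* and MEB at q_m).
DWL = ½ × 2.3139 × 8.1217 = 9.3964.

DWL = $9.40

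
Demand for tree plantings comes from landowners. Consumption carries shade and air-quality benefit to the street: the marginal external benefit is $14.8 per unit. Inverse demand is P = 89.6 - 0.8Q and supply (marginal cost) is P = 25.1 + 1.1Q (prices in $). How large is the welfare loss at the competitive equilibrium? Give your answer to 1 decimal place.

Market equilibrium (private): 25.1 + 1.1Q = 89.6 - 0.8Q → Q_m = 33.9474.
Social marginal benefit = demand + MEB = 104.4 - 0.8Q.
Set SMB = MC: 104.4 - 0.8Q = 25.1 + 1.1Q → Q* = 41.7368.
The welfare-loss triangle has base |Q_m − Q*| and height MEB(Q_m) (the vertical gap between SMB and MC is zero at Q* and MEB at Q_m).
DWL = ½ × 7.7894 × 14.8000 = 57.6416.

DWL = $57.6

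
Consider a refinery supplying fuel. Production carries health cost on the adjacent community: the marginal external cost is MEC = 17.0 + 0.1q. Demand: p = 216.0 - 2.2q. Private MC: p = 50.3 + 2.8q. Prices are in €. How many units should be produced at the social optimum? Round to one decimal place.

q* = 29.2

Social marginal cost = private MC + MEC = 67.3 + 2.9q.
Set SMC = demand: 67.3 + 2.9q = 216.0 - 2.2q → q* = 29.1569.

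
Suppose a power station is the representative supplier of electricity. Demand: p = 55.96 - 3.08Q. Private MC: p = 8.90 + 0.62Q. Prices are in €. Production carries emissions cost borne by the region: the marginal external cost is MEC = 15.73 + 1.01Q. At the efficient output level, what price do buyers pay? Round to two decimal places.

Social marginal cost = private MC + MEC = 24.63 + 1.63Q.
Set SMC = demand: 24.63 + 1.63Q = 55.96 - 3.08Q → Q* = 6.6518.
Consumer price on the demand curve at Q*: 55.96 − 3.08×6.6518 = 35.4725.

P = €35.47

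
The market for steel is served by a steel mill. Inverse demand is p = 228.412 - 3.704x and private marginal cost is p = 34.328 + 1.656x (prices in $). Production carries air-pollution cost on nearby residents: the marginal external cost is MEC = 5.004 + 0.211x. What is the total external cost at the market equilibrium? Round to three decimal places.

$319.519

Market equilibrium (private): 34.328 + 1.656x = 228.412 - 3.704x → x_m = 36.2097.
Total external cost = ∫₀^{x_m} (5.004 + 0.211x) dx = 5.004×36.2097 + ½×0.211×36.2097² = 319.5189.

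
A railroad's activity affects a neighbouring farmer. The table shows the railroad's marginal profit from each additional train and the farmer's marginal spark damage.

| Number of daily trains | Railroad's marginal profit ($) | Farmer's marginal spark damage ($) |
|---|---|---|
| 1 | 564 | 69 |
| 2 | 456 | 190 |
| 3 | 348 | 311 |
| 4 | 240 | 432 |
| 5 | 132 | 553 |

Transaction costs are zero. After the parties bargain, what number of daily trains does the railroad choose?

3

Bargaining reaches the level where marginal profit last exceeds marginal spark damage.
That holds through level 3 (348 ≥ 311) but not at 4 (240 < 432).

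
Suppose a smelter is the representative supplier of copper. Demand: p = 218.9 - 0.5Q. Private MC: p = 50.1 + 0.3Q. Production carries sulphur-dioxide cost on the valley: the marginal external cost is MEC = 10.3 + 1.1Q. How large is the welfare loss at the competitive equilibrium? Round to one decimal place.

DWL = 15462.6

Market equilibrium (private): 50.1 + 0.3Q = 218.9 - 0.5Q → Q_m = 211.0000.
Social marginal cost = private MC + MEC = 60.4 + 1.4Q.
Set SMC = demand: 60.4 + 1.4Q = 218.9 - 0.5Q → Q* = 83.4211.
Height of the DWL triangle at Q_m is SMC(Q_m) − demand(Q_m) = MEC(Q_m) = 242.4000.
DWL = ½ × 127.5789 × 242.4000 = 15462.5627.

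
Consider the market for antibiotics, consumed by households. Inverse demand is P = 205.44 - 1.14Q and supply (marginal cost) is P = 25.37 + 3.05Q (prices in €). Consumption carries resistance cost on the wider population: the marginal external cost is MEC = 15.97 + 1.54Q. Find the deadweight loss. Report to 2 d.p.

DWL = €588.93

Market equilibrium (private): 25.37 + 3.05Q = 205.44 - 1.14Q → Q_m = 42.9761.
Social marginal benefit = demand − MEC = 189.47 - 2.68Q.
Set SMB = MC: 189.47 - 2.68Q = 25.37 + 3.05Q → Q* = 28.6387.
The welfare-loss triangle has base |Q_m − Q*| and height MEC(Q_m) (the vertical gap between SMB and MC is zero at Q* and MEC at Q_m).
DWL = ½ × 14.3374 × 82.1532 = 588.9316.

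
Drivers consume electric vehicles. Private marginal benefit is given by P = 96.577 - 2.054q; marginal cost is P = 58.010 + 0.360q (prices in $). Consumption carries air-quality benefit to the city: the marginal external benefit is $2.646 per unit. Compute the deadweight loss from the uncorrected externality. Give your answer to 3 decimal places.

Market equilibrium (private): 58.010 + 0.360q = 96.577 - 2.054q → q_m = 15.9764.
Social marginal benefit = demand + MEB = 99.223 - 2.054q.
Set SMB = MC: 99.223 - 2.054q = 58.010 + 0.360q → q* = 17.0725.
Between q* and q_m the wedge SMB − MC runs linearly from 0 to MEB(q_m), so the loss is a triangle.
DWL = ½ × 1.0961 × 2.6460 = 1.4501.

DWL = $1.450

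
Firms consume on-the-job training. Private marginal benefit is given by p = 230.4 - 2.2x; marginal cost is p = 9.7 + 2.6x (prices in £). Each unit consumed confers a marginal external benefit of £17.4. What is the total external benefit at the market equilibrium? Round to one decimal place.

Market equilibrium (private): 9.7 + 2.6x = 230.4 - 2.2x → x_m = 45.9792.
Total external benefit = MEB × x_m = 17.4 × 45.9792 = 800.0381.

£800.0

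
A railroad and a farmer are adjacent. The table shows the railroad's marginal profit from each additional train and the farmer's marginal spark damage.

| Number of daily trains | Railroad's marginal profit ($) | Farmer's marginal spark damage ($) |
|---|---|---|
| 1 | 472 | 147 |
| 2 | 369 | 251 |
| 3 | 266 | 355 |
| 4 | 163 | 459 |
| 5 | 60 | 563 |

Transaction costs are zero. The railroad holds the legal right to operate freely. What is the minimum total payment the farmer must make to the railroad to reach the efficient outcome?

$489

Left alone the railroad would choose level 5 (marginal profit stays positive).
Efficient level: k* = 2 (marginal profit ≥ marginal spark damage through 2).
The farmer must at least cover the railroad's forgone profit from cutting 5→2: 266 + 163 + 60 = 489.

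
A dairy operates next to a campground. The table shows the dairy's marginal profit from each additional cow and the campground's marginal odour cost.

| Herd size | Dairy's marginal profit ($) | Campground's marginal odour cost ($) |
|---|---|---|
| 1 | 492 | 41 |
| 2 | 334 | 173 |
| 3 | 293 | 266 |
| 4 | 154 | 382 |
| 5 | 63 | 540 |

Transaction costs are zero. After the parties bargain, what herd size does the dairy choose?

3

Bargaining reaches the level where marginal profit last exceeds marginal odour cost.
That holds through level 3 (293 ≥ 266) but not at 4 (154 < 382).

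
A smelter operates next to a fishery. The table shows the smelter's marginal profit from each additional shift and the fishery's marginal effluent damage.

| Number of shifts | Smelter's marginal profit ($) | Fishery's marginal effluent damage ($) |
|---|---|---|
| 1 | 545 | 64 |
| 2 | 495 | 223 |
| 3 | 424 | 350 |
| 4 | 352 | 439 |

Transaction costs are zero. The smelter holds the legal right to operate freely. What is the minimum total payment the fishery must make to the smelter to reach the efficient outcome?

$352

Left alone the smelter would choose level 4 (marginal profit stays positive).
Efficient level: k* = 3 (marginal profit ≥ marginal effluent damage through 3).
The fishery must at least cover the smelter's forgone profit from cutting 4→3: 352 = 352.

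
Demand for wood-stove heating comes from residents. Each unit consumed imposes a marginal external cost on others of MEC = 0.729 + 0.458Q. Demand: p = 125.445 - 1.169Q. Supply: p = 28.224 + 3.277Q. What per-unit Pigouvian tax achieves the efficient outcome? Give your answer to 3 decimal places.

tax = 9.741 per unit

Social marginal benefit = demand − MEC = 124.716 - 1.627Q.
Set SMB = MC: 124.716 - 1.627Q = 28.224 + 3.277Q → Q* = 19.6762.
The Pigouvian tax equals MEC at Q*: 0.729 + 0.458×19.6762 = 9.7407.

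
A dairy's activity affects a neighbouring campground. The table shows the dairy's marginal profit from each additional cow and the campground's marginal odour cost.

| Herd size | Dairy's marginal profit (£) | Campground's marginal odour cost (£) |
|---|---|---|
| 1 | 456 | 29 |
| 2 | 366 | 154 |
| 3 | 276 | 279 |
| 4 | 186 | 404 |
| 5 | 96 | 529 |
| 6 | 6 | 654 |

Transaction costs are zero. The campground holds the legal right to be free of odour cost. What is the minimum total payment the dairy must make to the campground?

£183

Efficient level: marginal profit ≥ marginal odour cost through level 2, so k* = 2.
With the campground holding the right, the dairy must at least compensate total damage at k*: 29 + 154 = 183.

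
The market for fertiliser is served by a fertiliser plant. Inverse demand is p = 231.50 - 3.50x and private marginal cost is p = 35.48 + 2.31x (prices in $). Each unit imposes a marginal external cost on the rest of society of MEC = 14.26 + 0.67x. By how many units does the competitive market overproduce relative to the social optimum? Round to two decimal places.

Market equilibrium (private): 35.48 + 2.31x = 231.50 - 3.50x → x_m = 33.7384.
Social marginal cost = private MC + MEC = 49.74 + 2.98x.
Set SMC = demand: 49.74 + 2.98x = 231.50 - 3.50x → x* = 28.0494.
Gap = |33.7384 − 28.0494| = 5.6890.

5.69 units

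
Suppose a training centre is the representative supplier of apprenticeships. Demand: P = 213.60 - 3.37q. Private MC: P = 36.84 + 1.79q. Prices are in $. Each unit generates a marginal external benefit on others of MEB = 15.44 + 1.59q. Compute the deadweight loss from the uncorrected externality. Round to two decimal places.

DWL = $684.45

Market equilibrium (private): 36.84 + 1.79q = 213.60 - 3.37q → q_m = 34.2558.
Social marginal cost = private MC − MEB = 21.40 + 0.20q.
Set SMC = demand: 21.40 + 0.20q = 213.60 - 3.37q → q* = 53.8375.
Height of the DWL triangle at q_m is demand(q_m) − SMC(q_m) = MEB(q_m) = 69.9067.
DWL = ½ × 19.5817 × 69.9067 = 684.4460.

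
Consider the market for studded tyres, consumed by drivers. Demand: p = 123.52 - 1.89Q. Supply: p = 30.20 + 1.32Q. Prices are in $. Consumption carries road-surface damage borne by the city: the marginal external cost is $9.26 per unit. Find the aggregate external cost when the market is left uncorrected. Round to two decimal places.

Market equilibrium (private): 30.20 + 1.32Q = 123.52 - 1.89Q → Q_m = 29.0717.
Total external cost = MEC × Q_m = 9.26 × 29.0717 = 269.2039.

$269.20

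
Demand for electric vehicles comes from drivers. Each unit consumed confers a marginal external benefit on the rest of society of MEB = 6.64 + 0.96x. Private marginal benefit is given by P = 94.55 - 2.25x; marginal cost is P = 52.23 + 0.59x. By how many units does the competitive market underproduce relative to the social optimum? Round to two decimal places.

Market equilibrium (private): 52.23 + 0.59x = 94.55 - 2.25x → x_m = 14.9014.
Social marginal benefit = demand + MEB = 101.19 - 1.29x.
Set SMB = MC: 101.19 - 1.29x = 52.23 + 0.59x → x* = 26.0426.
Gap = |14.9014 − 26.0426| = 11.1412.

11.14 units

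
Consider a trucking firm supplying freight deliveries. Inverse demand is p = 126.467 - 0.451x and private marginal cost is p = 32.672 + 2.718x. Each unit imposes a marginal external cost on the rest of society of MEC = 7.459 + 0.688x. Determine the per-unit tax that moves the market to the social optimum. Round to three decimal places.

tax = 22.859 per unit

Social marginal cost = private MC + MEC = 40.131 + 3.406x.
Set SMC = demand: 40.131 + 3.406x = 126.467 - 0.451x → x* = 22.3842.
The Pigouvian tax equals MEC at x*: 7.459 + 0.688×22.3842 = 22.8593.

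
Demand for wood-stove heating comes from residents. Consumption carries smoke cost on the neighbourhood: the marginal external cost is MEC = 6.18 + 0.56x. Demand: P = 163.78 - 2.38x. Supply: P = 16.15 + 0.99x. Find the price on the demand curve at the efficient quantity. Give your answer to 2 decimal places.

P = 78.12

Social marginal benefit = demand − MEC = 157.60 - 2.94x.
Set SMB = MC: 157.60 - 2.94x = 16.15 + 0.99x → x* = 35.9924.
Consumer price on the demand curve at x*: 163.78 − 2.38×35.9924 = 78.1181.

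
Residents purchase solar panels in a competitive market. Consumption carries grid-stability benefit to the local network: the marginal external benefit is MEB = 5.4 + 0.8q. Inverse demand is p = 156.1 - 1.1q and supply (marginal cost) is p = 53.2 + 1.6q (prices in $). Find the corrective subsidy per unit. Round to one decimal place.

Social marginal benefit = demand + MEB = 161.5 - 0.3q.
Set SMB = MC: 161.5 - 0.3q = 53.2 + 1.6q → q* = 57.0000.
The Pigouvian subsidy equals MEB at q*: 5.4 + 0.8×57.0000 = 51.0000.

subsidy = $51.0 per unit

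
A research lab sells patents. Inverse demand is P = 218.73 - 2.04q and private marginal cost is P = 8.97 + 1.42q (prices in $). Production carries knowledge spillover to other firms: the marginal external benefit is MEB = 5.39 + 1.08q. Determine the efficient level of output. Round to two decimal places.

Social marginal cost = private MC − MEB = 3.58 + 0.34q.
Set SMC = demand: 3.58 + 0.34q = 218.73 - 2.04q → q* = 90.3992.

q* = 90.40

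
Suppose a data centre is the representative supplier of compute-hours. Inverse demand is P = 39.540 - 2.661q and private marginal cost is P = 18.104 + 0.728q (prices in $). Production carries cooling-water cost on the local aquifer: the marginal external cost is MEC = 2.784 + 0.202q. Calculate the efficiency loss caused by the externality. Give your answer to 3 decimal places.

DWL = $2.297

Market equilibrium (private): 18.104 + 0.728q = 39.540 - 2.661q → q_m = 6.3252.
Social marginal cost = private MC + MEC = 20.888 + 0.930q.
Set SMC = demand: 20.888 + 0.930q = 39.540 - 2.661q → q* = 5.1941.
Between q* and q_m the wedge SMC − demand runs linearly from 0 to MEC(q_m), so the loss is a triangle.
DWL = ½ × 1.1311 × 4.0617 = 2.2971.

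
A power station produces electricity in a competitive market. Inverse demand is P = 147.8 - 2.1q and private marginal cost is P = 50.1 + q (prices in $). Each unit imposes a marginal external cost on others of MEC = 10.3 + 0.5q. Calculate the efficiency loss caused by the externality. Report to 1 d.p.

Market equilibrium (private): 50.1 + q = 147.8 - 2.1q → q_m = 31.5161.
Social marginal cost = private MC + MEC = 60.4 + 1.5q.
Set SMC = demand: 60.4 + 1.5q = 147.8 - 2.1q → q* = 24.2778.
Between q* and q_m the wedge SMC − demand runs linearly from 0 to MEC(q_m), so the loss is a triangle.
DWL = ½ × 7.2383 × 26.0581 = 94.3082.

DWL = $94.3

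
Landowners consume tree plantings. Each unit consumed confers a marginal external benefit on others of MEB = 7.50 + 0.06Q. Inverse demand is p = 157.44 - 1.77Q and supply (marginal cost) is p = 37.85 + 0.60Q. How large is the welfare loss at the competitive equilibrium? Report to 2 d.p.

Market equilibrium (private): 37.85 + 0.60Q = 157.44 - 1.77Q → Q_m = 50.4599.
Social marginal benefit = demand + MEB = 164.94 - 1.71Q.
Set SMB = MC: 164.94 - 1.71Q = 37.85 + 0.60Q → Q* = 55.0173.
The welfare-loss triangle has base |Q_m − Q*| and height MEB(Q_m) (the vertical gap between SMB and MC is zero at Q* and MEB at Q_m).
DWL = ½ × 4.5574 × 10.5276 = 23.9892.

DWL = 23.99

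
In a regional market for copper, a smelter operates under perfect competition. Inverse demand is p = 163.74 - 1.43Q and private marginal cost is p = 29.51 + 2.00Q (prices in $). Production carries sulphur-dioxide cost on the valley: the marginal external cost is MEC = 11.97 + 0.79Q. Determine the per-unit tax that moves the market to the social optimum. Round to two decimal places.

Social marginal cost = private MC + MEC = 41.48 + 2.79Q.
Set SMC = demand: 41.48 + 2.79Q = 163.74 - 1.43Q → Q* = 28.9716.
The Pigouvian tax equals MEC at Q*: 11.97 + 0.79×28.9716 = 34.8576.

tax = $34.86 per unit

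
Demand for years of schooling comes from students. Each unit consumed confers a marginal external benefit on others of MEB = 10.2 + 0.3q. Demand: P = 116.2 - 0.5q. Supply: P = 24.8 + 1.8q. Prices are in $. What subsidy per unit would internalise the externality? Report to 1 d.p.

Social marginal benefit = demand + MEB = 126.4 - 0.2q.
Set SMB = MC: 126.4 - 0.2q = 24.8 + 1.8q → q* = 50.8000.
The Pigouvian subsidy equals MEB at q*: 10.2 + 0.3×50.8000 = 25.4400.

subsidy = $25.4 per unit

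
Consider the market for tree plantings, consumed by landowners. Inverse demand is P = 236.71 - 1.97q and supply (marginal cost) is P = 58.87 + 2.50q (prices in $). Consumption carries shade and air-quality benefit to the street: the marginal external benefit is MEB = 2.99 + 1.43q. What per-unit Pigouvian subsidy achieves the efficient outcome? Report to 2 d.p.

subsidy = $88.05 per unit

Social marginal benefit = demand + MEB = 239.70 - 0.54q.
Set SMB = MC: 239.70 - 0.54q = 58.87 + 2.50q → q* = 59.4836.
The Pigouvian subsidy equals MEB at q*: 2.99 + 1.43×59.4836 = 88.0515.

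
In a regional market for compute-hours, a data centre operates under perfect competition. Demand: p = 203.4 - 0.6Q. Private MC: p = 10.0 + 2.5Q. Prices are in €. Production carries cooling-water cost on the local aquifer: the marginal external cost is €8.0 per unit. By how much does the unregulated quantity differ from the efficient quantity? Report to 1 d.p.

Market equilibrium (private): 10.0 + 2.5Q = 203.4 - 0.6Q → Q_m = 62.3871.
Social marginal cost = private MC + MEC = 18.0 + 2.5Q.
Set SMC = demand: 18.0 + 2.5Q = 203.4 - 0.6Q → Q* = 59.8065.
Gap = |62.3871 − 59.8065| = 2.5806.

2.6 units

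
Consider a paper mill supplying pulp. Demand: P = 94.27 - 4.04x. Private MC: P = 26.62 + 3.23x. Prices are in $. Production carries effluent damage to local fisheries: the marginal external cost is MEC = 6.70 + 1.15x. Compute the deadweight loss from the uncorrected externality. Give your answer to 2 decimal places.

DWL = $17.98

Market equilibrium (private): 26.62 + 3.23x = 94.27 - 4.04x → x_m = 9.3054.
Social marginal cost = private MC + MEC = 33.32 + 4.38x.
Set SMC = demand: 33.32 + 4.38x = 94.27 - 4.04x → x* = 7.2387.
The welfare-loss triangle has base |x_m − x*| and height MEC(x_m) (the vertical gap between SMC and demand is zero at x* and MEC at x_m).
DWL = ½ × 2.0667 × 17.4012 = 17.9815.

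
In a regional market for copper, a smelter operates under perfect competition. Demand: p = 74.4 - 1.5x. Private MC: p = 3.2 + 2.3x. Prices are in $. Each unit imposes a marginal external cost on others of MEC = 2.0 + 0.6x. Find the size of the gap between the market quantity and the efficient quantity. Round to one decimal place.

3.0 units

Market equilibrium (private): 3.2 + 2.3x = 74.4 - 1.5x → x_m = 18.7368.
Social marginal cost = private MC + MEC = 5.2 + 2.9x.
Set SMC = demand: 5.2 + 2.9x = 74.4 - 1.5x → x* = 15.7273.
Gap = |18.7368 − 15.7273| = 3.0095.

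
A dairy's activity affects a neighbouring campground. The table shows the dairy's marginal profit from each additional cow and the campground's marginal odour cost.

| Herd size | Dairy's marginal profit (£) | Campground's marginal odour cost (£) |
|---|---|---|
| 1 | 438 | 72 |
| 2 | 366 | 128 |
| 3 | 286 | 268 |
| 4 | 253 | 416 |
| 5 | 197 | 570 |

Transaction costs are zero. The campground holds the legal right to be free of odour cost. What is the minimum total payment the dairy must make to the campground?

Efficient level: marginal profit ≥ marginal odour cost through level 3, so k* = 3.
With the campground holding the right, the dairy must at least compensate total damage at k*: 72 + 128 + 268 = 468.

£468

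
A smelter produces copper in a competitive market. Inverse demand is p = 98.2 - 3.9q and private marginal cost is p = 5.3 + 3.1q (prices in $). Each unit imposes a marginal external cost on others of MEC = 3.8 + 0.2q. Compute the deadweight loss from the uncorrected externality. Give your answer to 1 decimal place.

Market equilibrium (private): 5.3 + 3.1q = 98.2 - 3.9q → q_m = 13.2714.
Social marginal cost = private MC + MEC = 9.1 + 3.3q.
Set SMC = demand: 9.1 + 3.3q = 98.2 - 3.9q → q* = 12.3750.
The welfare-loss triangle has base |q_m − q*| and height MEC(q_m) (the vertical gap between SMC and demand is zero at q* and MEC at q_m).
DWL = ½ × 0.8964 × 6.4543 = 2.8928.

DWL = $2.9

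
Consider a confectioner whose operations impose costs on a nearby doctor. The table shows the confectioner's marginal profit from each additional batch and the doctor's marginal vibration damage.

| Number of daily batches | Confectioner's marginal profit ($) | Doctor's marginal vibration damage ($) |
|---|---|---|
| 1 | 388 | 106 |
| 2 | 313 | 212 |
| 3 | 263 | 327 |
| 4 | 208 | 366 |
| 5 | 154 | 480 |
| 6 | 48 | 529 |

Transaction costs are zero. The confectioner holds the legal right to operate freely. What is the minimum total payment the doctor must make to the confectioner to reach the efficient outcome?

Left alone the confectioner would choose level 6 (marginal profit stays positive).
Efficient level: k* = 2 (marginal profit ≥ marginal vibration damage through 2).
The doctor must at least cover the confectioner's forgone profit from cutting 6→2: 263 + 208 + 154 + 48 = 673.

$673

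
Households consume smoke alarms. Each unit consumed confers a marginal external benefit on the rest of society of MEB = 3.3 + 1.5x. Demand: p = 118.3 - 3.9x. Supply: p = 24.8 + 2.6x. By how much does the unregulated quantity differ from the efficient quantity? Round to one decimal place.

Market equilibrium (private): 24.8 + 2.6x = 118.3 - 3.9x → x_m = 14.3846.
Social marginal benefit = demand + MEB = 121.6 - 2.4x.
Set SMB = MC: 121.6 - 2.4x = 24.8 + 2.6x → x* = 19.3600.
Gap = |14.3846 − 19.3600| = 4.9754.

5.0 units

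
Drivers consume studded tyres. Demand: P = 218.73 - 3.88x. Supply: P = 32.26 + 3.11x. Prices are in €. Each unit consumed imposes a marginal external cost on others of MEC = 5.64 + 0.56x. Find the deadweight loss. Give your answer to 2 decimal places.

DWL = €28.05

Market equilibrium (private): 32.26 + 3.11x = 218.73 - 3.88x → x_m = 26.6767.
Social marginal benefit = demand − MEC = 213.09 - 4.44x.
Set SMB = MC: 213.09 - 4.44x = 32.26 + 3.11x → x* = 23.9510.
Height of the DWL triangle at x_m is MC(x_m) − SMB(x_m) = MEC(x_m) = 20.5789.
DWL = ½ × 2.7257 × 20.5789 = 28.0460.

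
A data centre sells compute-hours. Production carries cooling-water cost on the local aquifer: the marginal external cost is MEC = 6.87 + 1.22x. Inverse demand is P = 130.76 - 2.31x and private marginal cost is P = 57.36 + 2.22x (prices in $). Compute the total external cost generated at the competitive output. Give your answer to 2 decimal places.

$271.46

Market equilibrium (private): 57.36 + 2.22x = 130.76 - 2.31x → x_m = 16.2031.
Total external cost = ∫₀^{x_m} (6.87 + 1.22x) dx = 6.87×16.2031 + ½×1.22×16.2031² = 271.4650.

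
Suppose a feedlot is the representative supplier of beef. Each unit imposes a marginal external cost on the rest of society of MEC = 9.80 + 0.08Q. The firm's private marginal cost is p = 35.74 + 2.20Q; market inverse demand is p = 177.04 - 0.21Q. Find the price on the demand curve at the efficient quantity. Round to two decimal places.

P = 165.95

Social marginal cost = private MC + MEC = 45.54 + 2.28Q.
Set SMC = demand: 45.54 + 2.28Q = 177.04 - 0.21Q → Q* = 52.8112.
Consumer price on the demand curve at Q*: 177.04 − 0.21×52.8112 = 165.9496.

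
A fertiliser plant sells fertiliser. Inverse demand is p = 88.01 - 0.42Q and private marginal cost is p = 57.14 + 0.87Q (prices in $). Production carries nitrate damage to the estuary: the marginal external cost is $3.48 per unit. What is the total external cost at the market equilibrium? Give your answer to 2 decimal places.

Market equilibrium (private): 57.14 + 0.87Q = 88.01 - 0.42Q → Q_m = 23.9302.
Total external cost = MEC × Q_m = 3.48 × 23.9302 = 83.2771.

$83.28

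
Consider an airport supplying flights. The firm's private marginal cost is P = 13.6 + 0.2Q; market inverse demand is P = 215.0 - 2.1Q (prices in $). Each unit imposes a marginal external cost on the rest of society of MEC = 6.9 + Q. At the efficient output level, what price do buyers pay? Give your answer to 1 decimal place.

P = $91.2

Social marginal cost = private MC + MEC = 20.5 + 1.2Q.
Set SMC = demand: 20.5 + 1.2Q = 215.0 - 2.1Q → Q* = 58.9394.
Consumer price on the demand curve at Q*: 215.0 − 2.1×58.9394 = 91.2273.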